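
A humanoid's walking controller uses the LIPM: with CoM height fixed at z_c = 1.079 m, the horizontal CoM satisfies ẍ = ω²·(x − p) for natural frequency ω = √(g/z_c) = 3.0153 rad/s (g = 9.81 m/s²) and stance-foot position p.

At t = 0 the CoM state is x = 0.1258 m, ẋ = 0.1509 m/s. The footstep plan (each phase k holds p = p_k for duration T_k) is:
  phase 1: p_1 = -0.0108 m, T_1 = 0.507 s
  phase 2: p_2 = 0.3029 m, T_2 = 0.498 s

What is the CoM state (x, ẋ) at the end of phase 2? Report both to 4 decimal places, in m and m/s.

x = 1.4982, ẋ = 3.8023

phase 1: p=-0.0108, T=0.507, ωT=1.528757, cosh=2.414623, sinh=2.197818; start (x,ẋ)=(0.125800, 0.150900) → end (x,ẋ)=(0.429027, 1.269626)
phase 2: p=0.3029, T=0.498, ωT=1.501619, cosh=2.355861, sinh=2.133092; start (x,ẋ)=(0.429027, 1.269626) → end (x,ẋ)=(1.498199, 3.802298)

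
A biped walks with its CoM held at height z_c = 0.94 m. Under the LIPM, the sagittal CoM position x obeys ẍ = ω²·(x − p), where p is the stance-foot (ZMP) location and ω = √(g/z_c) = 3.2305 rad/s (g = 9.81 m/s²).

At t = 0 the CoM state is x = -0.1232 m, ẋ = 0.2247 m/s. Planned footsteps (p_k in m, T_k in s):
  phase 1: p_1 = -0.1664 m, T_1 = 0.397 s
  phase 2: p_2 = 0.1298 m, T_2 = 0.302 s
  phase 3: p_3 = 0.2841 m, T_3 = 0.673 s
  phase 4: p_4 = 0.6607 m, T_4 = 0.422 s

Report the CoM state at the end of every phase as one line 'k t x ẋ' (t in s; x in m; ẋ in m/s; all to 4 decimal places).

phase 1: p=-0.1664, T=0.397, ωT=1.282509, cosh=1.941507, sinh=1.664166; start (x,ẋ)=(-0.123200, 0.224700) → end (x,ẋ)=(0.033226, 0.668504)
phase 2: p=0.1298, T=0.302, ωT=0.975611, cosh=1.514875, sinh=1.137913; start (x,ẋ)=(0.033226, 0.668504) → end (x,ẋ)=(0.218976, 0.657689)
phase 3: p=0.2841, T=0.673, ωT=2.174127, cosh=4.454104, sinh=4.340396; start (x,ẋ)=(0.218976, 0.657689) → end (x,ẋ)=(0.877680, 2.016265)
phase 4: p=0.6607, T=0.422, ωT=1.363271, cosh=2.082391, sinh=1.826568; start (x,ẋ)=(0.877680, 2.016265) → end (x,ẋ)=(2.252560, 5.478990)

1 0.3970 0.0332 0.6685
2 0.6990 0.2190 0.6577
3 1.3720 0.8777 2.0163
4 1.7940 2.2526 5.4790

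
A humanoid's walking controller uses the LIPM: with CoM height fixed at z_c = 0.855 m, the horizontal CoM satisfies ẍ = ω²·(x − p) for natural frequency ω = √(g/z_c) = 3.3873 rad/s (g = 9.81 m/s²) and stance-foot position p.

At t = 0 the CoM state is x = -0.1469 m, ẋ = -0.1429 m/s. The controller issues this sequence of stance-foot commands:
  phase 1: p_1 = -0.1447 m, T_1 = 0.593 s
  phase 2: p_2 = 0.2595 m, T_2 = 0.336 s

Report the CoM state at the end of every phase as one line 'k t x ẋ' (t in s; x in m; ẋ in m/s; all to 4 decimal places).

phase 1: p=-0.1447, T=0.593, ωT=2.008669, cosh=3.793778, sinh=3.659611; start (x,ẋ)=(-0.146900, -0.142900) → end (x,ẋ)=(-0.307434, -0.569403)
phase 2: p=0.2595, T=0.336, ωT=1.138133, cosh=1.720676, sinh=1.400259; start (x,ẋ)=(-0.307434, -0.569403) → end (x,ẋ)=(-0.951393, -3.668783)

1 0.5930 -0.3074 -0.5694
2 0.9290 -0.9514 -3.6688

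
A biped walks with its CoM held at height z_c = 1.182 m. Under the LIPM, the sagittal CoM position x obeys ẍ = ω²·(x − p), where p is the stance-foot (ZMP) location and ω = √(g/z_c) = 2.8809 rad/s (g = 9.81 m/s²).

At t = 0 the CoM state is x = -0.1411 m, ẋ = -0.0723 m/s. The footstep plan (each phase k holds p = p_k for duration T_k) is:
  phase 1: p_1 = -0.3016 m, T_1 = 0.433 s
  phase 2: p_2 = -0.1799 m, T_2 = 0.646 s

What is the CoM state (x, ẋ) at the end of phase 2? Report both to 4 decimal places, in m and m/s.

x = 0.9391, ẋ = 3.2545

phase 1: p=-0.3016, T=0.433, ωT=1.247430, cosh=1.884313, sinh=1.597071; start (x,ẋ)=(-0.141100, -0.072300) → end (x,ẋ)=(-0.039248, 0.602225)
phase 2: p=-0.1799, T=0.646, ωT=1.861061, cosh=3.293033, sinh=3.137526; start (x,ẋ)=(-0.039248, 0.602225) → end (x,ẋ)=(0.939140, 3.254481)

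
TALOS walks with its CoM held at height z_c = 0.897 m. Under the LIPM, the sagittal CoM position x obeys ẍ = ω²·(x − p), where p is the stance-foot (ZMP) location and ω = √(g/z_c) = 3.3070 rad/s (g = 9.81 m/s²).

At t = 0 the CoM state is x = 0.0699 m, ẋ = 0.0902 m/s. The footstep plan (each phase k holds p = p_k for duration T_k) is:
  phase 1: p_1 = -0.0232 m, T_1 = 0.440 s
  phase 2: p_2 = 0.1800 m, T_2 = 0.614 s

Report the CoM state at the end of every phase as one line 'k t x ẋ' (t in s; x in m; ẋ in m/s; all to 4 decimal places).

phase 1: p=-0.0232, T=0.440, ωT=1.455080, cosh=2.259104, sinh=2.025722; start (x,ẋ)=(0.069900, 0.090200) → end (x,ẋ)=(0.242375, 0.827454)
phase 2: p=0.1800, T=0.614, ωT=2.030498, cosh=3.874575, sinh=3.743304; start (x,ẋ)=(0.242375, 0.827454) → end (x,ẋ)=(1.358300, 3.978181)

1 0.4400 0.2424 0.8275
2 1.0540 1.3583 3.9782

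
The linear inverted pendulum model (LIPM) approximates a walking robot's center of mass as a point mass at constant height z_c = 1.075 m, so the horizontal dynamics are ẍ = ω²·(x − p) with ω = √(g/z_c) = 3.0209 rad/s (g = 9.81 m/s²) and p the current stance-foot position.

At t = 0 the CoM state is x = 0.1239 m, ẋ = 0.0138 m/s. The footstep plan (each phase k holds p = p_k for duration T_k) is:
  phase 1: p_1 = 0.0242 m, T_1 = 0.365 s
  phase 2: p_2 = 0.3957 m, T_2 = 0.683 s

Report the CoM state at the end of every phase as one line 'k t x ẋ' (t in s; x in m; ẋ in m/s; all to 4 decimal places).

1 0.3650 0.1970 0.4267
2 1.0480 0.1480 -0.6177

phase 1: p=0.0242, T=0.365, ωT=1.102629, cosh=1.672035, sinh=1.340038; start (x,ẋ)=(0.123900, 0.013800) → end (x,ẋ)=(0.197023, 0.426672)
phase 2: p=0.3957, T=0.683, ωT=2.063275, cosh=3.999371, sinh=3.872334; start (x,ẋ)=(0.197023, 0.426672) → end (x,ẋ)=(0.148047, -0.617687)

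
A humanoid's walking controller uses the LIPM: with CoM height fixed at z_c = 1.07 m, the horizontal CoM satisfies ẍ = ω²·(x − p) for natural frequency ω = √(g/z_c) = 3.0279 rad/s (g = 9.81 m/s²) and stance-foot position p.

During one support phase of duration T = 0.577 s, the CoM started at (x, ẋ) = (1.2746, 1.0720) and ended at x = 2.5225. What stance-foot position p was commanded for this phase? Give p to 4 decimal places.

ωT = 3.0279·0.577 = 1.747098; cosh(ωT) = 2.956104, sinh(ωT) = 2.781825
x(T) = p + (x₀−p)·cosh(ωT) + (ẋ₀/ω)·sinh(ωT) ⇒ p·(1 − cosh) = x(T) − x₀·cosh − (ẋ₀/ω)·sinh
numerator   = 2.5225 − (1.2746)·2.956104 − (1.0720/3.0279)·2.781825 = -2.230229
denominator = 1 − 2.956104 = -1.956104
p = -2.230229 / -1.956104 = 1.1401

p = 1.1401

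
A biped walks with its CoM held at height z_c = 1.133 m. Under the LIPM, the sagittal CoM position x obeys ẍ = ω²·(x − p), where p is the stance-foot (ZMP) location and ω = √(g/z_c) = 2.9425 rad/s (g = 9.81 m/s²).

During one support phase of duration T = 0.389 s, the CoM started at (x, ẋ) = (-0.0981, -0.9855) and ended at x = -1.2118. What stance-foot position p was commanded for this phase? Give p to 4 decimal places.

ωT = 2.9425·0.389 = 1.144632; cosh(ωT) = 1.729814, sinh(ωT) = 1.411473
x(T) = p + (x₀−p)·cosh(ωT) + (ẋ₀/ω)·sinh(ωT) ⇒ p·(1 − cosh) = x(T) − x₀·cosh − (ẋ₀/ω)·sinh
numerator   = -1.2118 − (-0.0981)·1.729814 − (-0.9855/2.9425)·1.411473 = -0.569376
denominator = 1 − 1.729814 = -0.729814
p = -0.569376 / -0.729814 = 0.7802

p = 0.7802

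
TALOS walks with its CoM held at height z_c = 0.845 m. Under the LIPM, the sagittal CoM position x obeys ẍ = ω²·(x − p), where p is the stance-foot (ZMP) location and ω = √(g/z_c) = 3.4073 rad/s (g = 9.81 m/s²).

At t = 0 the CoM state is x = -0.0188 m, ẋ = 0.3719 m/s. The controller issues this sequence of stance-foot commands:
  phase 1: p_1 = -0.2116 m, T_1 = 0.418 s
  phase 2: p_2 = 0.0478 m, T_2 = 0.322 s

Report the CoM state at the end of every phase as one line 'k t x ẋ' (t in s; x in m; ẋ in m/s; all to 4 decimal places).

1 0.4180 0.4257 2.1030
2 0.7400 1.4984 5.2146

phase 1: p=-0.2116, T=0.418, ωT=1.424251, cosh=2.197718, sinh=1.957029; start (x,ẋ)=(-0.018800, 0.371900) → end (x,ẋ)=(0.425726, 2.102957)
phase 2: p=0.0478, T=0.322, ωT=1.097151, cosh=1.664720, sinh=1.330899; start (x,ẋ)=(0.425726, 2.102957) → end (x,ẋ)=(1.498360, 5.214640)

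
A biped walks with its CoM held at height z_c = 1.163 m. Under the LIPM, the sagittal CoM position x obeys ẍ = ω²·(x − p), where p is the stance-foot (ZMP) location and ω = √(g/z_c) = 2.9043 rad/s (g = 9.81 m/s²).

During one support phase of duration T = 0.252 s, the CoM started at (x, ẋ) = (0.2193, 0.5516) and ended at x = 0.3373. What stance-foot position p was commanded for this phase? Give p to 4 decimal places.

p = 0.3398

ωT = 2.9043·0.252 = 0.731884; cosh(ωT) = 1.279998, sinh(ωT) = 0.798995
x(T) = p + (x₀−p)·cosh(ωT) + (ẋ₀/ω)·sinh(ωT) ⇒ p·(1 − cosh) = x(T) − x₀·cosh − (ẋ₀/ω)·sinh
numerator   = 0.3373 − (0.2193)·1.279998 − (0.5516/2.9043)·0.798995 = -0.095153
denominator = 1 − 1.279998 = -0.279998
p = -0.095153 / -0.279998 = 0.3398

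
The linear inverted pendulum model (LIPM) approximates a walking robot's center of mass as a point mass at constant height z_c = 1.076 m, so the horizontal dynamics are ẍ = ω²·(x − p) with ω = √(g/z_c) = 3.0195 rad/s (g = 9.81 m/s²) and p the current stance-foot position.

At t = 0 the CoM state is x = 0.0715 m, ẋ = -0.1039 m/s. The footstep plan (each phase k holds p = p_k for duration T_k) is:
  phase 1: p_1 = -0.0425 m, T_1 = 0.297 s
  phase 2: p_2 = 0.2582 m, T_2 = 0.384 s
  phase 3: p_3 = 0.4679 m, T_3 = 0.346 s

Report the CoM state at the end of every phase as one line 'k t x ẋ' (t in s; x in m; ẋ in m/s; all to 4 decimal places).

1 0.2970 0.0853 0.2032
2 0.6810 0.0522 -0.3944
3 1.0270 -0.3587 -2.1931

phase 1: p=-0.0425, T=0.297, ωT=0.896791, cosh=1.429800, sinh=1.021924; start (x,ẋ)=(0.071500, -0.103900) → end (x,ẋ)=(0.085333, 0.203213)
phase 2: p=0.2582, T=0.384, ωT=1.159488, cosh=1.750974, sinh=1.437327; start (x,ẋ)=(0.085333, 0.203213) → end (x,ẋ)=(0.052247, -0.394422)
phase 3: p=0.4679, T=0.346, ωT=1.044747, cosh=1.597230, sinh=1.245449; start (x,ẋ)=(0.052247, -0.394422) → end (x,ẋ)=(-0.358680, -2.193100)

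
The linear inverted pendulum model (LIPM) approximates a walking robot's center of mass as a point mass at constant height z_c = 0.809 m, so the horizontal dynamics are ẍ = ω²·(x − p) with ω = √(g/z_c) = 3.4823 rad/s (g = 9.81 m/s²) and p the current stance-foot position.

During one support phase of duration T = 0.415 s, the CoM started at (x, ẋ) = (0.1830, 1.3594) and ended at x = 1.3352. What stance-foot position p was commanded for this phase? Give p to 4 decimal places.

p = -0.1157

ωT = 3.4823·0.415 = 1.445154; cosh(ωT) = 2.239109, sinh(ωT) = 2.003399
x(T) = p + (x₀−p)·cosh(ωT) + (ẋ₀/ω)·sinh(ωT) ⇒ p·(1 − cosh) = x(T) − x₀·cosh − (ẋ₀/ω)·sinh
numerator   = 1.3352 − (0.1830)·2.239109 − (1.3594/3.4823)·2.003399 = 0.143368
denominator = 1 − 2.239109 = -1.239109
p = 0.143368 / -1.239109 = -0.1157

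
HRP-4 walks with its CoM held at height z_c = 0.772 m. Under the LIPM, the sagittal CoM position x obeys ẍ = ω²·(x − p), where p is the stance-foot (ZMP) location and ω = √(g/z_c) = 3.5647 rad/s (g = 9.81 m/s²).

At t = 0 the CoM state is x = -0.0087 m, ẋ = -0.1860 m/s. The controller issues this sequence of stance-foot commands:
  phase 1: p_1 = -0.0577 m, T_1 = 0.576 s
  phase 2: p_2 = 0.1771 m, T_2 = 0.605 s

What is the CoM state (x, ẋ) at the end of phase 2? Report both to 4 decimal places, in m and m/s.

phase 1: p=-0.0577, T=0.576, ωT=2.053267, cosh=3.960818, sinh=3.832503; start (x,ẋ)=(-0.008700, -0.186000) → end (x,ẋ)=(-0.063593, -0.067288)
phase 2: p=0.1771, T=0.605, ωT=2.156643, cosh=4.378897, sinh=4.263184; start (x,ẋ)=(-0.063593, -0.067288) → end (x,ẋ)=(-0.957344, -3.952458)

x = -0.9573, ẋ = -3.9525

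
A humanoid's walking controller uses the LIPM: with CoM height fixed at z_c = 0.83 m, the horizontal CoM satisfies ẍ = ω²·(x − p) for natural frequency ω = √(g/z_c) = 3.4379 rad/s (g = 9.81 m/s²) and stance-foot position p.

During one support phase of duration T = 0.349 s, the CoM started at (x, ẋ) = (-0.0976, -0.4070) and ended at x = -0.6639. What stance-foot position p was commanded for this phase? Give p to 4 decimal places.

p = 0.3807

ωT = 3.4379·0.349 = 1.199827; cosh(ωT) = 1.810395, sinh(ωT) = 1.509148
x(T) = p + (x₀−p)·cosh(ωT) + (ẋ₀/ω)·sinh(ωT) ⇒ p·(1 − cosh) = x(T) − x₀·cosh − (ẋ₀/ω)·sinh
numerator   = -0.6639 − (-0.0976)·1.810395 − (-0.4070/3.4379)·1.509148 = -0.308543
denominator = 1 − 1.810395 = -0.810395
p = -0.308543 / -0.810395 = 0.3807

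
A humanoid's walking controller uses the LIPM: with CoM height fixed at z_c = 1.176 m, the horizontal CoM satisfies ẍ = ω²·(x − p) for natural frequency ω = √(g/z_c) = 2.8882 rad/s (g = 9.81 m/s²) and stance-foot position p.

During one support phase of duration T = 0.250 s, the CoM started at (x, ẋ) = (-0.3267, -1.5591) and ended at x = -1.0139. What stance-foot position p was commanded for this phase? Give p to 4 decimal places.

ωT = 2.8882·0.250 = 0.722050; cosh(ωT) = 1.272202, sinh(ωT) = 0.786447
x(T) = p + (x₀−p)·cosh(ωT) + (ẋ₀/ω)·sinh(ωT) ⇒ p·(1 − cosh) = x(T) − x₀·cosh − (ẋ₀/ω)·sinh
numerator   = -1.0139 − (-0.3267)·1.272202 − (-1.5591/2.8882)·0.786447 = -0.173734
denominator = 1 − 1.272202 = -0.272202
p = -0.173734 / -0.272202 = 0.6383

p = 0.6383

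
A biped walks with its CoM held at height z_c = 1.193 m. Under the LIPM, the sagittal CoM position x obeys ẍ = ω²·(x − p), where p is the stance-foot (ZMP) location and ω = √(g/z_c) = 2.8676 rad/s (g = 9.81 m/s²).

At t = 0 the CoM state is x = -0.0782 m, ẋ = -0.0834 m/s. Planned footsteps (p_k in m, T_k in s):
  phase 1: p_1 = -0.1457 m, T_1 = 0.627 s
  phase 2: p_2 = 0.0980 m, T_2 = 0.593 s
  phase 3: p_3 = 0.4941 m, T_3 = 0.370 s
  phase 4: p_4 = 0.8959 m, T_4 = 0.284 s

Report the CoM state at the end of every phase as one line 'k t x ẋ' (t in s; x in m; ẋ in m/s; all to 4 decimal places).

1 0.6270 -0.0217 0.3096
2 1.2200 0.0450 -0.0327
3 1.5900 -0.2469 -1.6906
4 1.8740 -1.1823 -5.2568

phase 1: p=-0.1457, T=0.627, ωT=1.797985, cosh=3.101552, sinh=2.935919; start (x,ẋ)=(-0.078200, -0.083400) → end (x,ẋ)=(-0.021732, 0.309616)
phase 2: p=0.0980, T=0.593, ωT=1.700487, cosh=2.829604, sinh=2.647009; start (x,ẋ)=(-0.021732, 0.309616) → end (x,ẋ)=(0.045004, -0.032745)
phase 3: p=0.4941, T=0.370, ωT=1.061012, cosh=1.617699, sinh=1.271594; start (x,ẋ)=(0.045004, -0.032745) → end (x,ẋ)=(-0.246923, -1.690566)
phase 4: p=0.8959, T=0.284, ωT=0.814398, cosh=1.350361, sinh=0.907456; start (x,ẋ)=(-0.246923, -1.690566) → end (x,ẋ)=(-1.182305, -5.256750)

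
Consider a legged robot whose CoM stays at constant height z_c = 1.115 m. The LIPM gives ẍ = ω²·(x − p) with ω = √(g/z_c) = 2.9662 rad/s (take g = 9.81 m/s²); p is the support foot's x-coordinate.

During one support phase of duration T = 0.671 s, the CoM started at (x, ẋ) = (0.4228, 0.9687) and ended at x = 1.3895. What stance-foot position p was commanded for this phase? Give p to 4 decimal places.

p = 0.4983

ωT = 2.9662·0.671 = 1.990320; cosh(ωT) = 3.727264, sinh(ωT) = 3.590612
x(T) = p + (x₀−p)·cosh(ωT) + (ẋ₀/ω)·sinh(ωT) ⇒ p·(1 − cosh) = x(T) − x₀·cosh − (ẋ₀/ω)·sinh
numerator   = 1.3895 − (0.4228)·3.727264 − (0.9687/2.9662)·3.590612 = -1.359008
denominator = 1 − 3.727264 = -2.727264
p = -1.359008 / -2.727264 = 0.4983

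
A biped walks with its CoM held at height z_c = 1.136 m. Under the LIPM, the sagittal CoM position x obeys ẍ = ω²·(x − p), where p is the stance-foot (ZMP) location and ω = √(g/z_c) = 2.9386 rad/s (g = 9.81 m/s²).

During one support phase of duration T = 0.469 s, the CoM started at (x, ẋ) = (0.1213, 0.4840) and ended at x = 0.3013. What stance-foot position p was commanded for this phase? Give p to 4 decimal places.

ωT = 2.9386·0.469 = 1.378203; cosh(ωT) = 2.109899, sinh(ωT) = 1.857868
x(T) = p + (x₀−p)·cosh(ωT) + (ẋ₀/ω)·sinh(ωT) ⇒ p·(1 − cosh) = x(T) − x₀·cosh − (ẋ₀/ω)·sinh
numerator   = 0.3013 − (0.1213)·2.109899 − (0.4840/2.9386)·1.857868 = -0.260630
denominator = 1 − 2.109899 = -1.109899
p = -0.260630 / -1.109899 = 0.2348

p = 0.2348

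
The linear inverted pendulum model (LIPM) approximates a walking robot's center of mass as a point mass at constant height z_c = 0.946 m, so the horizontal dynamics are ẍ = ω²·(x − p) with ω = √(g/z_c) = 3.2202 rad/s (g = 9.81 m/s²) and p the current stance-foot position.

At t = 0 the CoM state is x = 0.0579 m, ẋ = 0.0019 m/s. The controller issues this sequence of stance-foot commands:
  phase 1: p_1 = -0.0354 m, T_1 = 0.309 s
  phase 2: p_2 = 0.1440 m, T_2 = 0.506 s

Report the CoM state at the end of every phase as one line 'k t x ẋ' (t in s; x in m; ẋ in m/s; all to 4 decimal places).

1 0.3090 0.1087 0.3537
2 0.8150 0.3199 0.6581

phase 1: p=-0.0354, T=0.309, ωT=0.995042, cosh=1.537273, sinh=1.167565; start (x,ẋ)=(0.057900, 0.001900) → end (x,ẋ)=(0.108716, 0.353709)
phase 2: p=0.1440, T=0.506, ωT=1.629421, cosh=2.648482, sinh=2.452439; start (x,ẋ)=(0.108716, 0.353709) → end (x,ẋ)=(0.319930, 0.658147)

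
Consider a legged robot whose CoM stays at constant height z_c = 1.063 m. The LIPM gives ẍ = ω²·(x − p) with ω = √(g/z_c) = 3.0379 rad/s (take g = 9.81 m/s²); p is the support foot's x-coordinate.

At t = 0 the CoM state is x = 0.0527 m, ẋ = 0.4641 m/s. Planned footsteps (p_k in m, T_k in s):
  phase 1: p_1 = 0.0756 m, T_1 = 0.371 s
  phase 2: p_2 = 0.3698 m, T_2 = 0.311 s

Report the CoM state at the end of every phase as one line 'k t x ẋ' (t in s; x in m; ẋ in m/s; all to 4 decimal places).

1 0.3710 0.2476 0.6953
2 0.6820 0.4387 0.6240

phase 1: p=0.0756, T=0.371, ωT=1.127061, cosh=1.705278, sinh=1.381294; start (x,ẋ)=(0.052700, 0.464100) → end (x,ẋ)=(0.247569, 0.695326)
phase 2: p=0.3698, T=0.311, ωT=0.944787, cosh=1.480514, sinh=1.091751; start (x,ẋ)=(0.247569, 0.695326) → end (x,ẋ)=(0.438720, 0.624045)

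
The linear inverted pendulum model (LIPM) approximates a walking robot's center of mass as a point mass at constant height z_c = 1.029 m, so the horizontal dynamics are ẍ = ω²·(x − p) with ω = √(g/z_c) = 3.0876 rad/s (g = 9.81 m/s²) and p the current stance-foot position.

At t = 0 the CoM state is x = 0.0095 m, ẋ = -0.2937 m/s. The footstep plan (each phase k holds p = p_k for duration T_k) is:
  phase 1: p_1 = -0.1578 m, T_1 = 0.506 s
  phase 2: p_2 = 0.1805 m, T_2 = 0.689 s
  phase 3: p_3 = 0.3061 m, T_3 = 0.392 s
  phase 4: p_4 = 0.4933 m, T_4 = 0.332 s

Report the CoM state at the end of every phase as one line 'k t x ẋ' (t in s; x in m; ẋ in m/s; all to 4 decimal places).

phase 1: p=-0.1578, T=0.506, ωT=1.562326, cosh=2.489775, sinh=2.280127; start (x,ẋ)=(0.009500, -0.293700) → end (x,ẋ)=(0.041848, 0.446565)
phase 2: p=0.1805, T=0.689, ωT=2.127356, cosh=4.255901, sinh=4.136749; start (x,ẋ)=(0.041848, 0.446565) → end (x,ẋ)=(0.188717, 0.129588)
phase 3: p=0.3061, T=0.392, ωT=1.210339, cosh=1.826359, sinh=1.528263; start (x,ẋ)=(0.188717, 0.129588) → end (x,ẋ)=(0.155858, -0.317218)
phase 4: p=0.4933, T=0.332, ωT=1.025083, cosh=1.573047, sinh=1.214280; start (x,ẋ)=(0.155858, -0.317218) → end (x,ẋ)=(-0.162266, -1.764140)

1 0.5060 0.0418 0.4466
2 1.1950 0.1887 0.1296
3 1.5870 0.1559 -0.3172
4 1.9190 -0.1623 -1.7641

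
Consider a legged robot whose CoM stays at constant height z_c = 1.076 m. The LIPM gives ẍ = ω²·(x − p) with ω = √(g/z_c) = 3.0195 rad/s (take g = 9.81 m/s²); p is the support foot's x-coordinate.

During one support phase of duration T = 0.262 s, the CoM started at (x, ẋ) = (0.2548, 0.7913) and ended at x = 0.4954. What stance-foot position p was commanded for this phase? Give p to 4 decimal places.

ωT = 3.0195·0.262 = 0.791109; cosh(ωT) = 1.329592, sinh(ωT) = 0.876250
x(T) = p + (x₀−p)·cosh(ωT) + (ẋ₀/ω)·sinh(ωT) ⇒ p·(1 − cosh) = x(T) − x₀·cosh − (ẋ₀/ω)·sinh
numerator   = 0.4954 − (0.2548)·1.329592 − (0.7913/3.0195)·0.876250 = -0.073013
denominator = 1 − 1.329592 = -0.329592
p = -0.073013 / -0.329592 = 0.2215

p = 0.2215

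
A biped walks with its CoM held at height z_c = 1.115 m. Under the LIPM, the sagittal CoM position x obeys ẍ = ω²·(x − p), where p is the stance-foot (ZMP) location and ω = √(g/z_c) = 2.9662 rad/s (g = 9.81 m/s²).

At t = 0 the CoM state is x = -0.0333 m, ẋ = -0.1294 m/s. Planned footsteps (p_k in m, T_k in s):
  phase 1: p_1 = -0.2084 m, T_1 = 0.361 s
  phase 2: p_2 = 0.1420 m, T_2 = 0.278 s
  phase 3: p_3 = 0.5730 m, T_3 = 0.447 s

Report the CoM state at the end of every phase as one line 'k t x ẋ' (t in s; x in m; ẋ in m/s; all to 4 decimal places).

1 0.3610 0.0209 0.4577
2 0.6390 0.1195 0.2914
3 1.0860 -0.1691 -1.7667

phase 1: p=-0.2084, T=0.361, ωT=1.070798, cosh=1.630221, sinh=1.287486; start (x,ẋ)=(-0.033300, -0.129400) → end (x,ẋ)=(0.020885, 0.457746)
phase 2: p=0.1420, T=0.278, ωT=0.824604, cosh=1.359693, sinh=0.921284; start (x,ẋ)=(0.020885, 0.457746) → end (x,ẋ)=(0.119494, 0.291422)
phase 3: p=0.5730, T=0.447, ωT=1.325891, cosh=2.015553, sinh=1.749987; start (x,ẋ)=(0.119494, 0.291422) → end (x,ẋ)=(-0.169132, -1.766684)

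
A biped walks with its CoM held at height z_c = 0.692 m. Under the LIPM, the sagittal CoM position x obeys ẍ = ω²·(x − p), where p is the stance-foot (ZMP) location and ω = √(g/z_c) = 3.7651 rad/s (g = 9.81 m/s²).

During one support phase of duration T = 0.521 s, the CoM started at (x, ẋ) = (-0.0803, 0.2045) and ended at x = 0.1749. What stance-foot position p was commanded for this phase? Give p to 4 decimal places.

p = -0.1054

ωT = 3.7651·0.521 = 1.961617; cosh(ωT) = 3.625724, sinh(ωT) = 3.485093
x(T) = p + (x₀−p)·cosh(ωT) + (ẋ₀/ω)·sinh(ωT) ⇒ p·(1 − cosh) = x(T) − x₀·cosh − (ẋ₀/ω)·sinh
numerator   = 0.1749 − (-0.0803)·3.625724 − (0.2045/3.7651)·3.485093 = 0.276754
denominator = 1 − 3.625724 = -2.625724
p = 0.276754 / -2.625724 = -0.1054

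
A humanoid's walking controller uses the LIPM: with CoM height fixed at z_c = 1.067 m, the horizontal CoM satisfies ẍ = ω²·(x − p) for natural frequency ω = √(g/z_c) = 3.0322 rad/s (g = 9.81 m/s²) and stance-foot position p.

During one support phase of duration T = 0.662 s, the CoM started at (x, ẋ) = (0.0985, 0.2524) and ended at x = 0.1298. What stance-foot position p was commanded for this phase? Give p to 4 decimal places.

p = 0.1964

ωT = 3.0322·0.662 = 2.007316; cosh(ωT) = 3.788832, sinh(ωT) = 3.654483
x(T) = p + (x₀−p)·cosh(ωT) + (ẋ₀/ω)·sinh(ωT) ⇒ p·(1 − cosh) = x(T) − x₀·cosh − (ẋ₀/ω)·sinh
numerator   = 0.1298 − (0.0985)·3.788832 − (0.2524/3.0322)·3.654483 = -0.547599
denominator = 1 − 3.788832 = -2.788832
p = -0.547599 / -2.788832 = 0.1964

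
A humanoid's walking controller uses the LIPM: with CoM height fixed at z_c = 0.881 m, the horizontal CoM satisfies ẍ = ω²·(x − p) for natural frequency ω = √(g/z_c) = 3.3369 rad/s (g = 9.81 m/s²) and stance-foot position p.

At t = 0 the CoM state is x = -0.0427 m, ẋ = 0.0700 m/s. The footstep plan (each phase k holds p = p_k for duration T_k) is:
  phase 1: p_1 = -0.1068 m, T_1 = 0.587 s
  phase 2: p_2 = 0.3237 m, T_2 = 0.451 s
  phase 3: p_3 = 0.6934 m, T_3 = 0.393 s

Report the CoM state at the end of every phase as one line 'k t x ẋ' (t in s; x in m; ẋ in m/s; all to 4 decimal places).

phase 1: p=-0.1068, T=0.587, ωT=1.958760, cosh=3.615782, sinh=3.474749; start (x,ẋ)=(-0.042700, 0.070000) → end (x,ẋ)=(0.197863, 0.996337)
phase 2: p=0.3237, T=0.451, ωT=1.504942, cosh=2.362961, sinh=2.140931; start (x,ẋ)=(0.197863, 0.996337) → end (x,ẋ)=(0.665596, 1.455320)
phase 3: p=0.6934, T=0.393, ωT=1.311402, cosh=1.990407, sinh=1.720965; start (x,ẋ)=(0.665596, 1.455320) → end (x,ẋ)=(1.388622, 2.737009)

1 0.5870 0.1979 0.9963
2 1.0380 0.6656 1.4553
3 1.4310 1.3886 2.7370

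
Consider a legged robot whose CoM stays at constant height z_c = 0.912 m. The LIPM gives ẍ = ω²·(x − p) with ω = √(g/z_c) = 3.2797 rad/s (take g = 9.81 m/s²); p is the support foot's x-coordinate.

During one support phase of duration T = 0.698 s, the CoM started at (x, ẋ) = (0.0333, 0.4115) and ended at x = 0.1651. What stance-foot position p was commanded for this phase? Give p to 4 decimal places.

p = 0.1540

ωT = 3.2797·0.698 = 2.289231; cosh(ωT) = 4.984344, sinh(ωT) = 4.882999
x(T) = p + (x₀−p)·cosh(ωT) + (ẋ₀/ω)·sinh(ωT) ⇒ p·(1 − cosh) = x(T) − x₀·cosh − (ẋ₀/ω)·sinh
numerator   = 0.1651 − (0.0333)·4.984344 − (0.4115/3.2797)·4.882999 = -0.613543
denominator = 1 − 4.984344 = -3.984344
p = -0.613543 / -3.984344 = 0.1540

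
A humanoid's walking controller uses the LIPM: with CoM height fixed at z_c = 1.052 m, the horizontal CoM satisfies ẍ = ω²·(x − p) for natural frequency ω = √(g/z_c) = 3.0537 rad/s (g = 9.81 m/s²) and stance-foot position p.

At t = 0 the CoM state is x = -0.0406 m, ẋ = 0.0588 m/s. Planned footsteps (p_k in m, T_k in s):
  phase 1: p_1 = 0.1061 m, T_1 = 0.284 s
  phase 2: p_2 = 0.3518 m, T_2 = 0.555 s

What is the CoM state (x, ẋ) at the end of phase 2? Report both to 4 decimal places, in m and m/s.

x = -1.1721, ẋ = -4.4768

phase 1: p=0.1061, T=0.284, ωT=0.867251, cosh=1.400231, sinh=0.980126; start (x,ẋ)=(-0.040600, 0.058800) → end (x,ẋ)=(-0.080441, -0.356741)
phase 2: p=0.3518, T=0.555, ωT=1.694804, cosh=2.814606, sinh=2.630970; start (x,ẋ)=(-0.080441, -0.356741) → end (x,ẋ)=(-1.172146, -4.476796)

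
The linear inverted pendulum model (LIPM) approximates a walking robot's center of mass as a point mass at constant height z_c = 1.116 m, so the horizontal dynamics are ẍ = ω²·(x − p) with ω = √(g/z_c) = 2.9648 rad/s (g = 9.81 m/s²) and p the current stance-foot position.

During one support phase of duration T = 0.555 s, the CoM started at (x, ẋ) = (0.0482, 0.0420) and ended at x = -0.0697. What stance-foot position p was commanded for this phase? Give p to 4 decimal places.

ωT = 2.9648·0.555 = 1.645464; cosh(ωT) = 2.688169, sinh(ωT) = 2.495246
x(T) = p + (x₀−p)·cosh(ωT) + (ẋ₀/ω)·sinh(ωT) ⇒ p·(1 − cosh) = x(T) − x₀·cosh − (ẋ₀/ω)·sinh
numerator   = -0.0697 − (0.0482)·2.688169 − (0.0420/2.9648)·2.495246 = -0.234618
denominator = 1 − 2.688169 = -1.688169
p = -0.234618 / -1.688169 = 0.1390

p = 0.1390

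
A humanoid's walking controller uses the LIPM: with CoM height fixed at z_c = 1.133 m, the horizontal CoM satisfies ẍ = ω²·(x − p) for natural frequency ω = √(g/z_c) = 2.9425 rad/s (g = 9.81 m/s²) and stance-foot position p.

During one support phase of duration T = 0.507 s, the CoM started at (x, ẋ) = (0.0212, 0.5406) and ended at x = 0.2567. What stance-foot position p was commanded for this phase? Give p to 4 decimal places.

p = 0.1352

ωT = 2.9425·0.507 = 1.491847; cosh(ωT) = 2.335129, sinh(ωT) = 2.110172
x(T) = p + (x₀−p)·cosh(ωT) + (ẋ₀/ω)·sinh(ωT) ⇒ p·(1 − cosh) = x(T) − x₀·cosh − (ẋ₀/ω)·sinh
numerator   = 0.2567 − (0.0212)·2.335129 − (0.5406/2.9425)·2.110172 = -0.180488
denominator = 1 − 2.335129 = -1.335129
p = -0.180488 / -1.335129 = 0.1352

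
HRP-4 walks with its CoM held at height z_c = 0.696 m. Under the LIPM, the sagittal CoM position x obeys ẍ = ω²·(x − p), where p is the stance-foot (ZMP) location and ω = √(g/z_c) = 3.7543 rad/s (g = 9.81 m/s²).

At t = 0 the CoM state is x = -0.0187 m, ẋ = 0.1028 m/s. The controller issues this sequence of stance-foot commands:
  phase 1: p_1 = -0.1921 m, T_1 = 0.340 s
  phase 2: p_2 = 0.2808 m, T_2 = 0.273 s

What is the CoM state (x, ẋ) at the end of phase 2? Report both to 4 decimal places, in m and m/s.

phase 1: p=-0.1921, T=0.340, ωT=1.276462, cosh=1.931480, sinh=1.652457; start (x,ẋ)=(-0.018700, 0.102800) → end (x,ẋ)=(0.188066, 1.274299)
phase 2: p=0.2808, T=0.273, ωT=1.024924, cosh=1.572854, sinh=1.214030; start (x,ẋ)=(0.188066, 1.274299) → end (x,ẋ)=(0.547014, 1.581620)

x = 0.5470, ẋ = 1.5816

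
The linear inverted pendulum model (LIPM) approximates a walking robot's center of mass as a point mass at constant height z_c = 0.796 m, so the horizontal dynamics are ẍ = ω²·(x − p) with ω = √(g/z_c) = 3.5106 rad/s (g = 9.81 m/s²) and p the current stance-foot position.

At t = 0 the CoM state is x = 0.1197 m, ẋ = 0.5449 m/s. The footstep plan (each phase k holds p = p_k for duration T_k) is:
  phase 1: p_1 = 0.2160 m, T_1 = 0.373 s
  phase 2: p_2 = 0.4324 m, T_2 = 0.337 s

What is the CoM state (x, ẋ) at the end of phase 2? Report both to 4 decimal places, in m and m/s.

x = 0.3918, ẋ = 0.1634

phase 1: p=0.2160, T=0.373, ωT=1.309454, cosh=1.987059, sinh=1.717091; start (x,ẋ)=(0.119700, 0.544900) → end (x,ẋ)=(0.291166, 0.502250)
phase 2: p=0.4324, T=0.337, ωT=1.183072, cosh=1.785362, sinh=1.479026; start (x,ẋ)=(0.291166, 0.502250) → end (x,ẋ)=(0.391845, 0.163371)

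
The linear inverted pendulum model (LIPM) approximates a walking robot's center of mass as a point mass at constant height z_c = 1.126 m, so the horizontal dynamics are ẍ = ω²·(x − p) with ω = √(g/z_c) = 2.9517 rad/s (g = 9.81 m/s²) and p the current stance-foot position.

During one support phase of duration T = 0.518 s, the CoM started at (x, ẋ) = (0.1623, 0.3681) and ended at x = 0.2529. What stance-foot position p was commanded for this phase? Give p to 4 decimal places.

ωT = 2.9517·0.518 = 1.528981; cosh(ωT) = 2.415114, sinh(ωT) = 2.198357
x(T) = p + (x₀−p)·cosh(ωT) + (ẋ₀/ω)·sinh(ωT) ⇒ p·(1 − cosh) = x(T) − x₀·cosh − (ẋ₀/ω)·sinh
numerator   = 0.2529 − (0.1623)·2.415114 − (0.3681/2.9517)·2.198357 = -0.413225
denominator = 1 − 2.415114 = -1.415114
p = -0.413225 / -1.415114 = 0.2920

p = 0.2920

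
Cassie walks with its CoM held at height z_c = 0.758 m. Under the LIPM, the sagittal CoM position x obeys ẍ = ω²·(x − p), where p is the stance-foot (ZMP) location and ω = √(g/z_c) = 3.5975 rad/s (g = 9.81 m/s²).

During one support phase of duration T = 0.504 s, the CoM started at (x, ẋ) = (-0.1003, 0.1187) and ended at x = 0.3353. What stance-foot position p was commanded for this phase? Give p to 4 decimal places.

p = -0.2574

ωT = 3.5975·0.504 = 1.813140; cosh(ωT) = 3.146403, sinh(ωT) = 2.983262
x(T) = p + (x₀−p)·cosh(ωT) + (ẋ₀/ω)·sinh(ωT) ⇒ p·(1 − cosh) = x(T) − x₀·cosh − (ẋ₀/ω)·sinh
numerator   = 0.3353 − (-0.1003)·3.146403 − (0.1187/3.5975)·2.983262 = 0.552451
denominator = 1 − 3.146403 = -2.146403
p = 0.552451 / -2.146403 = -0.2574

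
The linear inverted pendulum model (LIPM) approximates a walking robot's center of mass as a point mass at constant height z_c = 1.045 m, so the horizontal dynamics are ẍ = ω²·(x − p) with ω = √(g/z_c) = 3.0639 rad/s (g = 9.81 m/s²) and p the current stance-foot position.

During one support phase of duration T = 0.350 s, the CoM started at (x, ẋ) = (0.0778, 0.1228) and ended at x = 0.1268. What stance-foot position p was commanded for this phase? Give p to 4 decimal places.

p = 0.0821

ωT = 3.0639·0.350 = 1.072365; cosh(ωT) = 1.632240, sinh(ωT) = 1.290042
x(T) = p + (x₀−p)·cosh(ωT) + (ẋ₀/ω)·sinh(ωT) ⇒ p·(1 − cosh) = x(T) − x₀·cosh − (ẋ₀/ω)·sinh
numerator   = 0.1268 − (0.0778)·1.632240 − (0.1228/3.0639)·1.290042 = -0.051893
denominator = 1 − 1.632240 = -0.632240
p = -0.051893 / -0.632240 = 0.0821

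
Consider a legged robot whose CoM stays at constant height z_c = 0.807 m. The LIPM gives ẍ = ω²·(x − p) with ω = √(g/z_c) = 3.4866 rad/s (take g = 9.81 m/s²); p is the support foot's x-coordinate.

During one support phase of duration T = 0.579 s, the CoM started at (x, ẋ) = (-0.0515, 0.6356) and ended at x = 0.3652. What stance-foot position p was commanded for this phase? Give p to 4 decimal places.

p = 0.0394

ωT = 3.4866·0.579 = 2.018741; cosh(ωT) = 3.830833, sinh(ωT) = 3.698010
x(T) = p + (x₀−p)·cosh(ωT) + (ẋ₀/ω)·sinh(ωT) ⇒ p·(1 − cosh) = x(T) − x₀·cosh − (ẋ₀/ω)·sinh
numerator   = 0.3652 − (-0.0515)·3.830833 − (0.6356/3.4866)·3.698010 = -0.111652
denominator = 1 − 3.830833 = -2.830833
p = -0.111652 / -2.830833 = 0.0394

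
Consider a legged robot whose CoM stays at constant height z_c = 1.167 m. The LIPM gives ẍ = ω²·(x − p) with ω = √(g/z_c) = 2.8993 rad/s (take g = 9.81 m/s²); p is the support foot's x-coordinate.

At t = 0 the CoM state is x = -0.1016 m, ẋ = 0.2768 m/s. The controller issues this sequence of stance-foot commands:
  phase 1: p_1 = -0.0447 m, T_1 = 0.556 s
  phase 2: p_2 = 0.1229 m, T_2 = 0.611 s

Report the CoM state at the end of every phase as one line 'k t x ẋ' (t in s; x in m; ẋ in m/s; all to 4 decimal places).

phase 1: p=-0.0447, T=0.556, ωT=1.612011, cosh=2.606184, sinh=2.406697; start (x,ẋ)=(-0.101600, 0.276800) → end (x,ẋ)=(0.036779, 0.324358)
phase 2: p=0.1229, T=0.611, ωT=1.771472, cosh=3.024793, sinh=2.854710; start (x,ẋ)=(0.036779, 0.324358) → end (x,ẋ)=(0.181771, 0.268320)

1 0.5560 0.0368 0.3244
2 1.1670 0.1818 0.2683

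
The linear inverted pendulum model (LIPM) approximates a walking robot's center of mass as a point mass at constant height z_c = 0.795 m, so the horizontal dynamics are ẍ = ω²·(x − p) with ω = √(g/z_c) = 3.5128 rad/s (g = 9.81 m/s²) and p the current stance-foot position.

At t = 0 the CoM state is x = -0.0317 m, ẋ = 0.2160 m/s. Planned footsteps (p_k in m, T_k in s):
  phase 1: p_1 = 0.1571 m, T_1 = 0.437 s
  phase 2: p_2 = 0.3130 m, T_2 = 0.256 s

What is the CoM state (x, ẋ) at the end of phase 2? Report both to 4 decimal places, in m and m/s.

phase 1: p=0.1571, T=0.437, ωT=1.535094, cosh=2.428598, sinh=2.213162; start (x,ẋ)=(-0.031700, 0.216000) → end (x,ẋ)=(-0.165333, -0.943229)
phase 2: p=0.3130, T=0.256, ωT=0.899277, cosh=1.432344, sinh=1.025481; start (x,ẋ)=(-0.165333, -0.943229) → end (x,ẋ)=(-0.647492, -3.074132)

x = -0.6475, ẋ = -3.0741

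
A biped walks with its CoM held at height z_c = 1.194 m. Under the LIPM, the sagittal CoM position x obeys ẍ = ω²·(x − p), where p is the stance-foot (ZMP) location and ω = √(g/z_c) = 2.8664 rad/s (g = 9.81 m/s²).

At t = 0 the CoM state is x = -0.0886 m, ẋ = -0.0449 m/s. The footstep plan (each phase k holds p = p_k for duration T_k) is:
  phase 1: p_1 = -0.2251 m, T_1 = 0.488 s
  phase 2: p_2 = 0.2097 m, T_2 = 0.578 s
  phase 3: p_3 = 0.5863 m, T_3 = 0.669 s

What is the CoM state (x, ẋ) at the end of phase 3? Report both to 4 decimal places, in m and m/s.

x = 0.2461, ẋ = -0.7846

phase 1: p=-0.2251, T=0.488, ωT=1.398803, cosh=2.148621, sinh=1.901729; start (x,ẋ)=(-0.088600, -0.044900) → end (x,ẋ)=(0.038398, 0.647604)
phase 2: p=0.2097, T=0.578, ωT=1.656779, cosh=2.716576, sinh=2.525823; start (x,ẋ)=(0.038398, 0.647604) → end (x,ẋ)=(0.315002, 0.519033)
phase 3: p=0.5863, T=0.669, ωT=1.917622, cosh=3.475855, sinh=3.328899; start (x,ẋ)=(0.315002, 0.519033) → end (x,ẋ)=(0.246087, -0.784631)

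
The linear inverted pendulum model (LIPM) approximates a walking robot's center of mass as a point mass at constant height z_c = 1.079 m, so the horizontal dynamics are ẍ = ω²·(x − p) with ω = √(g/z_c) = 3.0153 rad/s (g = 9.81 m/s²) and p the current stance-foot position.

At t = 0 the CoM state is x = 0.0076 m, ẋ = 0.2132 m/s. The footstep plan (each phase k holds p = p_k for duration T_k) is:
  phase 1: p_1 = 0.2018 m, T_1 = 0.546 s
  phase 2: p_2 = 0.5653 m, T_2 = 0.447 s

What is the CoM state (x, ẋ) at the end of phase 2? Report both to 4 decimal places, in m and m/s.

phase 1: p=0.2018, T=0.546, ωT=1.646354, cosh=2.690390, sinh=2.497639; start (x,ẋ)=(0.007600, 0.213200) → end (x,ẋ)=(-0.144076, -0.888954)
phase 2: p=0.5653, T=0.447, ωT=1.347839, cosh=2.054450, sinh=1.794649; start (x,ẋ)=(-0.144076, -0.888954) → end (x,ẋ)=(-1.421165, -5.665031)

x = -1.4212, ẋ = -5.6650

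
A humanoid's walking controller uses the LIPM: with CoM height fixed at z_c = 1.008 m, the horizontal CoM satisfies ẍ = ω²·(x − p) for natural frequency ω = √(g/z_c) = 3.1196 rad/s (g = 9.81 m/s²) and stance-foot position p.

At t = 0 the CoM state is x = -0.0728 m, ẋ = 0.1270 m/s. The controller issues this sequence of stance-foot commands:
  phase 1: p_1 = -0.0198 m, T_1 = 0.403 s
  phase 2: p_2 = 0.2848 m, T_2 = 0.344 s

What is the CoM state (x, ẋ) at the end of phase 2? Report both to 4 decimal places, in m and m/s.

x = -0.2804, ẋ = -1.4099

phase 1: p=-0.0198, T=0.403, ωT=1.257199, cosh=1.900005, sinh=1.615555; start (x,ẋ)=(-0.072800, 0.127000) → end (x,ẋ)=(-0.054730, -0.025813)
phase 2: p=0.2848, T=0.344, ωT=1.073142, cosh=1.633244, sinh=1.291311; start (x,ẋ)=(-0.054730, -0.025813) → end (x,ẋ)=(-0.280421, -1.409915)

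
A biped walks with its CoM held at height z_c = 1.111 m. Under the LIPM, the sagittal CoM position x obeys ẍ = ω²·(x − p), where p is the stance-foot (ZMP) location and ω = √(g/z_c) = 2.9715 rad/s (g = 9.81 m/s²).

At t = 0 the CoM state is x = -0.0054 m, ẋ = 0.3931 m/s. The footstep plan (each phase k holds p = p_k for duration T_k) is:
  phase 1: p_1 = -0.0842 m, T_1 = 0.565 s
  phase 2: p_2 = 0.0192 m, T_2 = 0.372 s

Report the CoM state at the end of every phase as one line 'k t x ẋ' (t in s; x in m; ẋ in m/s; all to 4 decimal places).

phase 1: p=-0.0842, T=0.565, ωT=1.678897, cosh=2.773112, sinh=2.586532; start (x,ẋ)=(-0.005400, 0.393100) → end (x,ẋ)=(0.476494, 1.695758)
phase 2: p=0.0192, T=0.372, ωT=1.105398, cosh=1.675753, sinh=1.344674; start (x,ẋ)=(0.476494, 1.695758) → end (x,ẋ)=(1.552881, 4.668878)

1 0.5650 0.4765 1.6958
2 0.9370 1.5529 4.6689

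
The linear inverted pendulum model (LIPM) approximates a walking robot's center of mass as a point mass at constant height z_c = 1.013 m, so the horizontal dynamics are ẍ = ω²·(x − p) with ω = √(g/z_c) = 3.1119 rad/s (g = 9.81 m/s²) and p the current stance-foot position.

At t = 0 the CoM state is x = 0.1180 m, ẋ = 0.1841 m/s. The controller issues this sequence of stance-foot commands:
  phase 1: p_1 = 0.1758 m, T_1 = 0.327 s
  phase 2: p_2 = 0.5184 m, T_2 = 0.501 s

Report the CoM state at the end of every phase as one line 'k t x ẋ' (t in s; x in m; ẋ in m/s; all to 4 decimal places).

phase 1: p=0.1758, T=0.327, ωT=1.017591, cosh=1.563994, sinh=1.202529; start (x,ẋ)=(0.118000, 0.184100) → end (x,ẋ)=(0.156543, 0.071635)
phase 2: p=0.5184, T=0.501, ωT=1.559062, cosh=2.482346, sinh=2.272013; start (x,ẋ)=(0.156543, 0.071635) → end (x,ẋ)=(-0.327554, -2.380608)

1 0.3270 0.1565 0.0716
2 0.8280 -0.3276 -2.3806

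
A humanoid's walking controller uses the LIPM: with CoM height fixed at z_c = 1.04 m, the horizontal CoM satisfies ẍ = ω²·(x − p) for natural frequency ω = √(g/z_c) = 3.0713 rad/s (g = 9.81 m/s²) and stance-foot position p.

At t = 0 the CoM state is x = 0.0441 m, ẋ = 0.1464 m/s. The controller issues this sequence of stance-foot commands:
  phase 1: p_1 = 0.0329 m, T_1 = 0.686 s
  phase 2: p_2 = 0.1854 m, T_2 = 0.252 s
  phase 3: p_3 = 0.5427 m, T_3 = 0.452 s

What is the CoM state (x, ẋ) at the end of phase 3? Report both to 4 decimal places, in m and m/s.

phase 1: p=0.0329, T=0.686, ωT=2.106912, cosh=4.172211, sinh=4.050598; start (x,ẋ)=(0.044100, 0.146400) → end (x,ẋ)=(0.272709, 0.750146)
phase 2: p=0.1854, T=0.252, ωT=0.773968, cosh=1.314766, sinh=0.853586; start (x,ẋ)=(0.272709, 0.750146) → end (x,ẋ)=(0.508674, 1.215158)
phase 3: p=0.5427, T=0.452, ωT=1.388228, cosh=2.128629, sinh=1.879112; start (x,ẋ)=(0.508674, 1.215158) → end (x,ẋ)=(1.213741, 2.390247)

x = 1.2137, ẋ = 2.3902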